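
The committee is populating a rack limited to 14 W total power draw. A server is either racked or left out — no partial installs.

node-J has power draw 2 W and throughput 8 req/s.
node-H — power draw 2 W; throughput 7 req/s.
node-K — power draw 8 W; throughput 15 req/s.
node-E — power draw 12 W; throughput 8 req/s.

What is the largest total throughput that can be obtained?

30

Allowing fractional choices, the relaxed optimum would be about 31.3, but servers are indivisible.
node-H + node-K: power draw 2 + 8 = 10 ≤ 14, throughput 7 + 15 = 22.
node-J + node-H + node-K: power draw 2 + 2 + 8 = 12 ≤ 14, throughput 8 + 7 + 15 = 30.
node-J + node-K: power draw 2 + 8 = 10 ≤ 14, throughput 8 + 15 = 23.
Best is node-J, node-H, and node-K with total throughput 30.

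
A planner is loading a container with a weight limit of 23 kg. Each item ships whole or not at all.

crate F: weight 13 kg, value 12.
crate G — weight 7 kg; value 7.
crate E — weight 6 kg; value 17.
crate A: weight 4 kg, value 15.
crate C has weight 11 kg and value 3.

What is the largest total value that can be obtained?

Take crate F, crate E, and crate A: weight 13 + 6 + 4 = 23 ≤ 23, value 12 + 17 + 15 = 44.
No other feasible combination does better.

44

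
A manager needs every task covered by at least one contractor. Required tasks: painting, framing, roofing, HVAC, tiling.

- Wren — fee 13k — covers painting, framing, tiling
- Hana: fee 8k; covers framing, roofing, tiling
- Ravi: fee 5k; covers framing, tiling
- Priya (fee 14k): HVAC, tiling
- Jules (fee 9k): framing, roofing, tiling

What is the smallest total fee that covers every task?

35

This is an integer covering problem.
Choose Wren, Hana, and Priya: together they cover painting, framing, roofing, HVAC, tiling — every task.
Total fee: 13 + 8 + 14 = 35.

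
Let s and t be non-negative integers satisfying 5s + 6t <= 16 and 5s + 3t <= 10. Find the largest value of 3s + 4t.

8

Relaxing integrality, the LP optimum is 10.67 at (s,t) = (0, 2.67), which is not an integer point.
(s,t)=(0,2): 5·0+6·2=12≤16, 5·0+3·2=6≤10, objective 8.
(s,t)=(1,1): 5·1+6·1=11≤16, 5·1+3·1=8≤10, objective 7.
(s,t)=(0,1): 5·0+6·1=6≤16, 5·0+3·1=3≤10, objective 4.
No feasible integer point exceeds 8.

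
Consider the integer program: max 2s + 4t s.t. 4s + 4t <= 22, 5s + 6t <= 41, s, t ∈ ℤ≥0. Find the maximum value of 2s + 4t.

20

The continuous relaxation peaks at (0, 5.5) with value 22.00; rounding to a feasible lattice point costs some objective.
(s,t)=(0,5): 4·0+4·5=20≤22, 5·0+6·5=30≤41, objective 20.
(s,t)=(1,4): 4·1+4·4=20≤22, 5·1+6·4=29≤41, objective 18.
The best lattice point is (0,5), giving 20.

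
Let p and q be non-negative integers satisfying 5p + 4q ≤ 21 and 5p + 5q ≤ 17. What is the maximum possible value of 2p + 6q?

18

Relaxing integrality, the LP optimum is 20.40 at (p,q) = (0, 3.4), which is not an integer point.
(p,q)=(0,3): 5·0+4·3=12≤21, 5·0+5·3=15≤17, objective 18.
(p,q)=(1,2): 5·1+4·2=13≤21, 5·1+5·2=15≤17, objective 14.
(p,q)=(0,2): 5·0+4·2=8≤21, 5·0+5·2=10≤17, objective 12.
The best lattice point is (0,3), giving 18.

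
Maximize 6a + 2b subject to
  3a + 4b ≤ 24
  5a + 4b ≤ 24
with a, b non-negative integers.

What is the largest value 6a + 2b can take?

Relaxing integrality, the LP optimum is 28.80 at (a,b) = (4.8, 0), which is not an integer point.
(a,b)=(4,1): 3·4+4·1=16≤24, 5·4+4·1=24≤24, objective 26.
(a,b)=(4,0): 3·4+4·0=12≤24, 5·4+4·0=20≤24, objective 24.
The best lattice point is (4,1), giving 26.

26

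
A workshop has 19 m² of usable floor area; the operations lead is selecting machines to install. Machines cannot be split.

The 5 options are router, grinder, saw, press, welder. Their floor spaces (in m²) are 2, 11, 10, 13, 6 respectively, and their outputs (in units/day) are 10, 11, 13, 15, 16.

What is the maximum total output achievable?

Allowing fractional choices, the relaxed optimum would be about 40.2, but machines are indivisible.
press + welder: floor space 13 + 6 = 19 ≤ 19, output 15 + 16 = 31.
router + saw + welder: floor space 2 + 10 + 6 = 18 ≤ 19, output 10 + 13 + 16 = 39.
router + grinder + welder: floor space 2 + 11 + 6 = 19 ≤ 19, output 10 + 11 + 16 = 37.
Best is router, saw, and welder with total output 39.

39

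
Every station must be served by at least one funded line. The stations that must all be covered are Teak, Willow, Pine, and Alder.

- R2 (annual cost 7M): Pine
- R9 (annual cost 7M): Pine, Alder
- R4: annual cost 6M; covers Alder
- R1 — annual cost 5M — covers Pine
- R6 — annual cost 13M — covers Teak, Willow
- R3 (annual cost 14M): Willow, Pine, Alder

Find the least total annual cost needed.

This is a weighted set-cover instance.
Choose R9 and R6: together they cover Teak, Willow, Pine, Alder — every station.
Total annual cost: 7 + 13 = 20.
No cover costs less than 20.

20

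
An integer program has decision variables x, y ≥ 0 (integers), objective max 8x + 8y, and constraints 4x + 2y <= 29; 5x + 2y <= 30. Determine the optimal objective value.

112

Relaxing integrality, the LP optimum is 116.00 at (x,y) = (0, 14.5), which is not an integer point.
(x,y)=(0,14): 4·0+2·14=28≤29, 5·0+2·14=28≤30, objective 112.
(x,y)=(0,13): 4·0+2·13=26≤29, 5·0+2·13=26≤30, objective 104.
The best lattice point is (0,14), giving 112.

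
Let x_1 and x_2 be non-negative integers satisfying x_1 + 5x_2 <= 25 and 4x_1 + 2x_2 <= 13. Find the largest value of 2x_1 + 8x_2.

Relaxing integrality, the LP optimum is 40.33 at (x_1,x_2) = (0.833, 4.83), which is not an integer point.
(x_1,x_2)=(0,5): 1·0+5·5=25≤25, 4·0+2·5=10≤13, objective 40.
(x_1,x_2)=(1,4): 1·1+5·4=21≤25, 4·1+2·4=12≤13, objective 34.
(x_1,x_2)=(0,4): 1·0+5·4=20≤25, 4·0+2·4=8≤13, objective 32.
(x_1,x_2)=(1,3): 1·1+5·3=16≤25, 4·1+2·3=10≤13, objective 26.
Maximum is 40 at (x_1,x_2)=(0,5).

40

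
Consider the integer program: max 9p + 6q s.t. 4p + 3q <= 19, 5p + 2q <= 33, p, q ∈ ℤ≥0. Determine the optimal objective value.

The continuous relaxation peaks at (4.75, 0) with value 42.75; rounding to a feasible lattice point costs some objective.
(p,q)=(4,1) is feasible, giving 42.
(p,q)=(3,2) is feasible, giving 39.
(p,q)=(4,0) is feasible, giving 36.
Maximum is 42 at (p,q)=(4,1).

42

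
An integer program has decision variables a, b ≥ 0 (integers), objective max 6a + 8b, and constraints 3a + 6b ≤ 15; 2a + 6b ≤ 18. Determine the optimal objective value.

(a,b)=(5,0): 3·5+6·0=15≤15, 2·5+6·0=10≤18, objective 30.
(a,b)=(4,0): 3·4+6·0=12≤15, 2·4+6·0=8≤18, objective 24.
The best lattice point is (5,0), giving 30.

30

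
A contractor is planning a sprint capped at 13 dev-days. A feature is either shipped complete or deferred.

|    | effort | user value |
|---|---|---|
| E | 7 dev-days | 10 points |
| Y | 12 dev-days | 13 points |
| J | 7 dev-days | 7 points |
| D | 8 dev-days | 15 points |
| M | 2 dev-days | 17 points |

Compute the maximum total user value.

Allowing fractional choices, the relaxed optimum would be about 36.3, but features are indivisible.
E + M: effort 7 + 2 = 9 ≤ 13, user value 10 + 17 = 27.
D + M: effort 8 + 2 = 10 ≤ 13, user value 15 + 17 = 32.
Best is D and M with total user value 32.

32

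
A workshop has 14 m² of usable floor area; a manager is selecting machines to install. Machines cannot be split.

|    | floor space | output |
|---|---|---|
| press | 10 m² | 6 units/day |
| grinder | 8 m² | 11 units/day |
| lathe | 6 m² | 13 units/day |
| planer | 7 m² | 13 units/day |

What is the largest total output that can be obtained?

26

This is an integer program with binary decision variables.
Allowing fractional choices, the relaxed optimum would be about 27.4, but machines are indivisible.
lathe: floor space 6 ≤ 14, output 13.
lathe + planer: floor space 6 + 7 = 13 ≤ 14, output 13 + 13 = 26.
grinder + lathe: floor space 8 + 6 = 14 ≤ 14, output 11 + 13 = 24.
Best is lathe and planer with total output 26.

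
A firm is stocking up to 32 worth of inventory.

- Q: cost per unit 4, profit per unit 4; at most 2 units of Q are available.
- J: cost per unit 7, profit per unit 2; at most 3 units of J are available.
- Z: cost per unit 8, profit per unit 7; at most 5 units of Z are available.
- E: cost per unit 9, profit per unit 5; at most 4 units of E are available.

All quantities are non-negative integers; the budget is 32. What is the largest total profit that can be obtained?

Q has the best ratio (4/4); taking only Q gives at most 2×4 = 8 (stopped by the supply cap of 2).
Mixing does better — 2×Q and 3×Z: cost 32 ≤ 32, profit 2·4 + 3·7 = 29.

29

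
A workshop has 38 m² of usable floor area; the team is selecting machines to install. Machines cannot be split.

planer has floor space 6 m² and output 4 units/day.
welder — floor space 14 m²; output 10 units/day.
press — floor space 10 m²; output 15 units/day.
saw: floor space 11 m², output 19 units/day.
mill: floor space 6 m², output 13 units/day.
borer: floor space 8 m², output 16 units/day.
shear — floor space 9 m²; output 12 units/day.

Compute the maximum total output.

63

Allowing fractional choices, the relaxed optimum would be about 67.0, but machines are indivisible.
saw + mill + borer + shear: floor space 11 + 6 + 8 + 9 = 34 ≤ 38, output 19 + 13 + 16 + 12 = 60.
press + saw + mill + borer: floor space 10 + 11 + 6 + 8 = 35 ≤ 38, output 15 + 19 + 13 + 16 = 63.
press + saw + borer + shear: floor space 10 + 11 + 8 + 9 = 38 ≤ 38, output 15 + 19 + 16 + 12 = 62.
Best is press, saw, mill, and borer with total output 63.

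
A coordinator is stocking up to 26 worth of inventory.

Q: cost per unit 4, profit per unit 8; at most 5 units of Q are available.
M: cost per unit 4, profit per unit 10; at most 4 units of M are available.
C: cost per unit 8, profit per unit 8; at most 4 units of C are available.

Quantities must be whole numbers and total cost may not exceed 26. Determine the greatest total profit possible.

This is a bounded integer knapsack.
Take 2×Q and 4×M: cost 24 ≤ 26, profit 2·8 + 4·10 = 56.
M has the best ratio (10/4) and is taken to its limit of 4; remaining capacity is filled optimally with the others.

56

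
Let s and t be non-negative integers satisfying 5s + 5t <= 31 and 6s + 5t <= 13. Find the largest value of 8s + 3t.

16

The continuous relaxation peaks at (2.17, 0) with value 17.33; rounding to a feasible lattice point costs some objective.
(s,t)=(2,0): 5·2+5·0=10≤31, 6·2+5·0=12≤13, objective 16.
(s,t)=(1,1): 5·1+5·1=10≤31, 6·1+5·1=11≤13, objective 11.
No feasible integer point exceeds 16.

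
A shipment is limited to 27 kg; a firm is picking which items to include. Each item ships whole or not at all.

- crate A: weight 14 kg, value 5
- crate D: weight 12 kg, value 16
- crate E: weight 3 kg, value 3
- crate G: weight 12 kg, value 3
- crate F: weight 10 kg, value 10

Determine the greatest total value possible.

29

Allowing fractional choices, the relaxed optimum would be about 29.7, but items are indivisible.
crate D + crate E + crate F: weight 12 + 3 + 10 = 25 ≤ 27, value 16 + 3 + 10 = 29.
crate D + crate F: weight 12 + 10 = 22 ≤ 27, value 16 + 10 = 26.
Best is crate D, crate E, and crate F with total value 29.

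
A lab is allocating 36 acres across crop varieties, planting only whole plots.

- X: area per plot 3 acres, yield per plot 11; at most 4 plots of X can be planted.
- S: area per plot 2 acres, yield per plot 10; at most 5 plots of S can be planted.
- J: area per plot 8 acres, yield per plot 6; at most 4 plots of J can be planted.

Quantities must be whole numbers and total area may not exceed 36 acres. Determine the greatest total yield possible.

This is a bounded integer knapsack.
4×X, 4×S, and 2×J: area 36 ≤ 36, yield 4·11 + 4·10 + 2·6 = 96.
4×X, 5×S, and 1×J: area 30 ≤ 36, yield 4·11 + 5·10 + 1·6 = 100.
Best is 100.

100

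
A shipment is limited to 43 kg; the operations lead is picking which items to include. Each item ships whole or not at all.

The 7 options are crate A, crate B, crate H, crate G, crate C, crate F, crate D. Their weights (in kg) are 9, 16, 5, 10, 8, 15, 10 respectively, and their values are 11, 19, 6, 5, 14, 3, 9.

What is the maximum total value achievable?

53

This is a 0-1 knapsack instance.
Allowing fractional choices, the relaxed optimum would be about 54.5, but items are indivisible.
crate A + crate B + crate C + crate D: weight 9 + 16 + 8 + 10 = 43 ≤ 43, value 11 + 19 + 14 + 9 = 53.
crate A + crate B + crate H + crate C: weight 9 + 16 + 5 + 8 = 38 ≤ 43, value 11 + 19 + 6 + 14 = 50.
crate A + crate B + crate G + crate C: weight 9 + 16 + 10 + 8 = 43 ≤ 43, value 11 + 19 + 5 + 14 = 49.
Best is crate A, crate B, crate C, and crate D with total value 53.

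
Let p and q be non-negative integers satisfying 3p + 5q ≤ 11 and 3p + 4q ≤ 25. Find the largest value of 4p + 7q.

15

Relaxing integrality, the LP optimum is 15.40 at (p,q) = (0, 2.2), which is not an integer point.
(p,q)=(2,1): 3·2+5·1=11≤11, 3·2+4·1=10≤25, objective 15.
(p,q)=(0,2): 3·0+5·2=10≤11, 3·0+4·2=8≤25, objective 14.
The best lattice point is (2,1), giving 15.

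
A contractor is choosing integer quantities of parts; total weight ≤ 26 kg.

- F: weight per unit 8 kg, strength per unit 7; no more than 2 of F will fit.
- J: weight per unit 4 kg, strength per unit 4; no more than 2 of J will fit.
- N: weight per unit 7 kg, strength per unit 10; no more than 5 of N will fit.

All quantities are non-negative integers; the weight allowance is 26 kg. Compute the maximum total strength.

34

N has the best ratio (10/7); taking only N gives at most 3×10 = 30 (stopped by the weight limit).
Mixing does better — 1×J and 3×N: weight 25 ≤ 26, strength 1·4 + 3·10 = 34.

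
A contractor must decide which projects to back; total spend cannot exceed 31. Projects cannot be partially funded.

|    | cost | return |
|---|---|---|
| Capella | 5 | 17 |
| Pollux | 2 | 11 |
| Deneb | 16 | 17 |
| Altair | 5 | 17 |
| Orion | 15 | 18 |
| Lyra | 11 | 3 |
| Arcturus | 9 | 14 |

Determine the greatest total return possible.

Capella + Pollux + Deneb + Altair: cost 5 + 2 + 16 + 5 = 28 ≤ 31, return 17 + 11 + 17 + 17 = 62.
Capella + Pollux + Altair + Orion: cost 5 + 2 + 5 + 15 = 27 ≤ 31, return 17 + 11 + 17 + 18 = 63.
Capella + Pollux + Orion + Arcturus: cost 5 + 2 + 15 + 9 = 31 ≤ 31, return 17 + 11 + 18 + 14 = 60.
Best is Capella, Pollux, Altair, and Orion with total return 63.

63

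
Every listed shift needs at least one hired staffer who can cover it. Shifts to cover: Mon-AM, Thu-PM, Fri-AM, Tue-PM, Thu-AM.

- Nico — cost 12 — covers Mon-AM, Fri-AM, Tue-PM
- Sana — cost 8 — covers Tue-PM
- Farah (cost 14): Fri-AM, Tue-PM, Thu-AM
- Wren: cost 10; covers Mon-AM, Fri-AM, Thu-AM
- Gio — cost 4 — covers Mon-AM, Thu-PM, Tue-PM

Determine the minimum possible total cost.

Choose Wren and Gio: together they cover Mon-AM, Thu-PM, Fri-AM, Tue-PM, Thu-AM — every shift.
Total cost: 10 + 4 = 14.
No cover costs less than 14.

14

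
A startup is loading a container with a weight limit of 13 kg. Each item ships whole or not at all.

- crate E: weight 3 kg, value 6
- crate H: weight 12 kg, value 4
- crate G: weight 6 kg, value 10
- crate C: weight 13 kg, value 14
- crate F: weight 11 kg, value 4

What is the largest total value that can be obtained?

16

This is an integer program with binary decision variables.
crate E + crate G: weight 3 + 6 = 9 ≤ 13, value 6 + 10 = 16.
crate C: weight 13 ≤ 13, value 14.
crate G: weight 6 ≤ 13, value 10.
Best is crate E and crate G with total value 16.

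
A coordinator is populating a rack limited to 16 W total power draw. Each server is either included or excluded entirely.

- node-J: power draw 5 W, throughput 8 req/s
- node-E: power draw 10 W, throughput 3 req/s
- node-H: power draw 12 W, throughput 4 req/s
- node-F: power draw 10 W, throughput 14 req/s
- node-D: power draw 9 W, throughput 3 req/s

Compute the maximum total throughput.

22

This is an integer program with binary decision variables.
Allowing fractional choices, the relaxed optimum would be about 22.3, but servers are indivisible.
node-J + node-F: power draw 5 + 10 = 15 ≤ 16, throughput 8 + 14 = 22.
node-F: power draw 10 ≤ 16, throughput 14.
node-J + node-D: power draw 5 + 9 = 14 ≤ 16, throughput 8 + 3 = 11.
Best is node-J and node-F with total throughput 22.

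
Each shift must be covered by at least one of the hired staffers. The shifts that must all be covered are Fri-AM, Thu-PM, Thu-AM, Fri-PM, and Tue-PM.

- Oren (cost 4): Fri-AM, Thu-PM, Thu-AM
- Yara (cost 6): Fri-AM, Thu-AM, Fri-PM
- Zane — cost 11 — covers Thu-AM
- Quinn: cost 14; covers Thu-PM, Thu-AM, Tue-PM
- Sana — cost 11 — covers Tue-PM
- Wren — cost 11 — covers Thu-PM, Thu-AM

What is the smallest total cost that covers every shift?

20

The greedy cost-per-new-shift heuristic would pick Oren, Yara, and Sana for 21, but a cheaper cover exists.
Choose Yara and Quinn: together they cover Fri-AM, Thu-PM, Thu-AM, Fri-PM, Tue-PM — every shift.
Total cost: 6 + 14 = 20.
No cover costs less than 20.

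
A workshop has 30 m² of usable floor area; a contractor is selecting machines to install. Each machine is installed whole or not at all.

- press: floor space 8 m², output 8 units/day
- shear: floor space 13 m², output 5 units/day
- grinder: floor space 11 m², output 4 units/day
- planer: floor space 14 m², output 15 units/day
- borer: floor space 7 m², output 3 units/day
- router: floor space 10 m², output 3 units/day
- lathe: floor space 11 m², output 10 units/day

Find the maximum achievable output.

26

Allowing fractional choices, the relaxed optimum would be about 30.3, but machines are indivisible.
press + planer + borer: floor space 8 + 14 + 7 = 29 ≤ 30, output 8 + 15 + 3 = 26.
press + planer: floor space 8 + 14 = 22 ≤ 30, output 8 + 15 = 23.
planer + lathe: floor space 14 + 11 = 25 ≤ 30, output 15 + 10 = 25.
Best is press, planer, and borer with total output 26.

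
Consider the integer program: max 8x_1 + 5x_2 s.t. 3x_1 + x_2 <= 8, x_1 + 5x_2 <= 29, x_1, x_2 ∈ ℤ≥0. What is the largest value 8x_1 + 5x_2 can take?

(x_1,x_2)=(1,5): 3·1+1·5=8≤8, 1·1+5·5=26≤29, objective 33.
(x_1,x_2)=(1,4): 3·1+1·4=7≤8, 1·1+5·4=21≤29, objective 28.
(x_1,x_2)=(0,5): 3·0+1·5=5≤8, 1·0+5·5=25≤29, objective 25.
Maximum is 33 at (x_1,x_2)=(1,5).

33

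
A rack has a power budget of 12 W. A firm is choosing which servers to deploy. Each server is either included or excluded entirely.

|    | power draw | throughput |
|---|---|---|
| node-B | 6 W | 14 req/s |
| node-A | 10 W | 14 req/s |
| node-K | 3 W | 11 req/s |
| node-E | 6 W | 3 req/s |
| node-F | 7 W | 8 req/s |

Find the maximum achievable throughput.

Allowing fractional choices, the relaxed optimum would be about 29.2, but servers are indivisible.
node-B + node-K: power draw 6 + 3 = 9 ≤ 12, throughput 14 + 11 = 25.
node-K + node-F: power draw 3 + 7 = 10 ≤ 12, throughput 11 + 8 = 19.
Best is node-B and node-K with total throughput 25.

25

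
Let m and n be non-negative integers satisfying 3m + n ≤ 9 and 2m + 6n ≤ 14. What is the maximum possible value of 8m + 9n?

26

(m,n)=(1,2): 3·1+1·2=5≤9, 2·1+6·2=14≤14, objective 26.
(m,n)=(2,1): 3·2+1·1=7≤9, 2·2+6·1=10≤14, objective 25.
(m,n)=(3,0): 3·3+1·0=9≤9, 2·3+6·0=6≤14, objective 24.
(m,n)=(0,2): 3·0+1·2=2≤9, 2·0+6·2=12≤14, objective 18.
Maximum is 26 at (m,n)=(1,2).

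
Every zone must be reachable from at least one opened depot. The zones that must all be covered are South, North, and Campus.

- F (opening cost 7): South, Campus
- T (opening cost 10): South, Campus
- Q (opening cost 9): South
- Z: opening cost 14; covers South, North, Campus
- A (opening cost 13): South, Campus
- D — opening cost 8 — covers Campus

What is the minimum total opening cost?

The greedy cost-per-new-zone heuristic would pick F and Z for 21, but a cheaper cover exists.
Z alone covers South, North, Campus — every zone.
Total opening cost: 14.
No cover costs less than 14.

14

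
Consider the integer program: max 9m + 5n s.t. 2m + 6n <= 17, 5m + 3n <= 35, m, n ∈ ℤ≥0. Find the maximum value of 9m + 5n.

63

(m,n)=(7,0) is feasible, giving 63.
(m,n)=(6,0) is feasible, giving 54.
Maximum is 63 at (m,n)=(7,0).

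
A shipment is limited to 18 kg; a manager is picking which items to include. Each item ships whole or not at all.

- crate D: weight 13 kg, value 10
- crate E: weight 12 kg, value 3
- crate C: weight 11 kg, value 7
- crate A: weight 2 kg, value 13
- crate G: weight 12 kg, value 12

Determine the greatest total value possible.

25

Treat it as a binary knapsack problem.
Allowing fractional choices, the relaxed optimum would be about 28.1, but items are indivisible.
crate C + crate A: weight 11 + 2 = 13 ≤ 18, value 7 + 13 = 20.
crate A + crate G: weight 2 + 12 = 14 ≤ 18, value 13 + 12 = 25.
crate D + crate A: weight 13 + 2 = 15 ≤ 18, value 10 + 13 = 23.
Best is crate A and crate G with total value 25.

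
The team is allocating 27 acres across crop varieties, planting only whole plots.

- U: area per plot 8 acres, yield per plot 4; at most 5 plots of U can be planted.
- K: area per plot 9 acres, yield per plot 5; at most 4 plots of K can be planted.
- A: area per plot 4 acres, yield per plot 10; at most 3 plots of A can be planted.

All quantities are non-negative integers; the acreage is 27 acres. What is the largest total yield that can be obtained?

This is a bounded integer knapsack.
A has the best ratio (10/4); taking only A gives at most 3×10 = 30 (stopped by the supply cap of 3).
Mixing does better — 1×K and 3×A: area 21 ≤ 27, yield 1·5 + 3·10 = 35.

35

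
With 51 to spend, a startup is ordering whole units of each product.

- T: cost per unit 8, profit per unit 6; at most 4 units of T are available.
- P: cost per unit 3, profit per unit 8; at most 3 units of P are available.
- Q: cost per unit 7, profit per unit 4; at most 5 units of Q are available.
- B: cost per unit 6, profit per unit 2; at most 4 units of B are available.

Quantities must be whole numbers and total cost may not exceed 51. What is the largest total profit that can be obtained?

P has the best ratio (8/3); taking only P gives at most 3×8 = 24 (stopped by the supply cap of 3).
Mixing does better — 4×T, 3×P, and 1×Q: cost 48 ≤ 51, profit 4·6 + 3·8 + 1·4 = 52.

52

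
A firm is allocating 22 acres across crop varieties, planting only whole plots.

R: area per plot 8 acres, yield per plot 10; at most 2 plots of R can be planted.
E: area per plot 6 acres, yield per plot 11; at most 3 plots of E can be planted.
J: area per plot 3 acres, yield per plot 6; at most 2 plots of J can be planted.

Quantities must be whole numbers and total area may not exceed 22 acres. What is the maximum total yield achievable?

J has the best ratio (6/3); taking only J gives at most 2×6 = 12 (stopped by the supply cap of 2).
Mixing does better — 3×E and 1×J: area 21 ≤ 22, yield 3·11 + 1·6 = 39.

39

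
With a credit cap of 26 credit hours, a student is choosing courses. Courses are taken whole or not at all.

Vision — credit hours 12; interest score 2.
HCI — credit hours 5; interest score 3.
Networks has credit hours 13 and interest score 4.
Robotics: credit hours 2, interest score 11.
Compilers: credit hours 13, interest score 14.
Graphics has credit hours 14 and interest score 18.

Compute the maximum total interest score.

32

HCI + Robotics + Graphics: credit hours 5 + 2 + 14 = 21 ≤ 26, interest score 3 + 11 + 18 = 32.
Robotics + Graphics: credit hours 2 + 14 = 16 ≤ 26, interest score 11 + 18 = 29.
HCI + Robotics + Compilers: credit hours 5 + 2 + 13 = 20 ≤ 26, interest score 3 + 11 + 14 = 28.
Best is HCI, Robotics, and Graphics with total interest score 32.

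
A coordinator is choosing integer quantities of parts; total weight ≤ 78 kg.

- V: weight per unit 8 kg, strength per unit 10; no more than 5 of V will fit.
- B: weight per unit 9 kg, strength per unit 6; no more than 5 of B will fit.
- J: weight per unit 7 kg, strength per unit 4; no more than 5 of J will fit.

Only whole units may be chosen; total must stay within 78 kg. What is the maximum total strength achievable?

74

5×V and 4×B: weight 76 ≤ 78, strength 5·10 + 4·6 = 74.
5×V, 1×B, and 4×J: weight 77 ≤ 78, strength 5·10 + 1·6 + 4·4 = 72.
Best is 74.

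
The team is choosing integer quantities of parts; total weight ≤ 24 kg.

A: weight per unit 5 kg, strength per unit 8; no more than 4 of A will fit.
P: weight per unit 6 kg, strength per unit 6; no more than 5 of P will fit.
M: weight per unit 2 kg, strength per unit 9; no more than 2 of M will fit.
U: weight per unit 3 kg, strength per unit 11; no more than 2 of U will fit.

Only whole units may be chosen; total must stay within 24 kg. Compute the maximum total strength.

M has the best ratio (9/2); taking only M gives at most 2×9 = 18 (stopped by the supply cap of 2).
Mixing does better — 2×A, 2×M, and 2×U: weight 20 ≤ 24, strength 2·8 + 2·9 + 2·11 = 56.

56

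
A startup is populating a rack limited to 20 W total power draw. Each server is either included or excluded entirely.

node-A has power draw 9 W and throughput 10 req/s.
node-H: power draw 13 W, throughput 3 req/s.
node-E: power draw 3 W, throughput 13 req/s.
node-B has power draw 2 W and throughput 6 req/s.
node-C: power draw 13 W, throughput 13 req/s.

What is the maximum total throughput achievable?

32

This is an integer program with binary decision variables.
Take node-E, node-B, and node-C: power draw 3 + 2 + 13 = 18 ≤ 20, throughput 13 + 6 + 13 = 32.
No other feasible combination does better.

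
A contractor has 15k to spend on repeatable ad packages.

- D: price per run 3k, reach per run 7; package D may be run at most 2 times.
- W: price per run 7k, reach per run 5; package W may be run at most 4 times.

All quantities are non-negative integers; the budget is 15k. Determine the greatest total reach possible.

19

This is a bounded integer knapsack.
Take 2×D and 1×W: price 13 ≤ 15, reach 2·7 + 1·5 = 19.
D has the best ratio (7/3) and is taken to its limit of 2; remaining capacity is filled optimally with the others.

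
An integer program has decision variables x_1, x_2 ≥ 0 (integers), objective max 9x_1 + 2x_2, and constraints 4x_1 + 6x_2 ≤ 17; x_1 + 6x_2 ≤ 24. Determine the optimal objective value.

36

(x_1,x_2)=(4,0) is feasible, giving 36.
(x_1,x_2)=(3,0) is feasible, giving 27.
No feasible integer point exceeds 36.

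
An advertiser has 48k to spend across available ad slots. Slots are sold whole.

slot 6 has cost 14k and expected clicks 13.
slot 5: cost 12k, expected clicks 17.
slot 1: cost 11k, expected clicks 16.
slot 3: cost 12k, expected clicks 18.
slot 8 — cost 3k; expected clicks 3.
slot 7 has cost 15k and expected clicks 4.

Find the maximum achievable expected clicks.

54

Allowing fractional choices, the relaxed optimum would be about 63.3, but ad slots are indivisible.
slot 5 + slot 1 + slot 3: cost 12 + 11 + 12 = 35 ≤ 48, expected clicks 17 + 16 + 18 = 51.
slot 5 + slot 1 + slot 3 + slot 8: cost 12 + 11 + 12 + 3 = 38 ≤ 48, expected clicks 17 + 16 + 18 + 3 = 54.
Best is slot 5, slot 1, slot 3, and slot 8 with total expected clicks 54.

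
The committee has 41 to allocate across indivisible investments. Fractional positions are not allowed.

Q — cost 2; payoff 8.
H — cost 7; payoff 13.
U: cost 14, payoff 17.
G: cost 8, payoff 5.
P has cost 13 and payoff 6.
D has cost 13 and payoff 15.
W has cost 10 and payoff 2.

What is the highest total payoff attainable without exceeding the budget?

53

H + U + D: cost 7 + 14 + 13 = 34 ≤ 41, payoff 13 + 17 + 15 = 45.
Q + U + G + D: cost 2 + 14 + 8 + 13 = 37 ≤ 41, payoff 8 + 17 + 5 + 15 = 45.
Q + H + U + D: cost 2 + 7 + 14 + 13 = 36 ≤ 41, payoff 8 + 13 + 17 + 15 = 53.
Best is Q, H, U, and D with total payoff 53.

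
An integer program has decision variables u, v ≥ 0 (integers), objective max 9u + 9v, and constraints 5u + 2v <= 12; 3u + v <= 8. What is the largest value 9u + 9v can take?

(u,v)=(0,6): 5·0+2·6=12≤12, 3·0+1·6=6≤8, objective 54.
(u,v)=(0,5): 5·0+2·5=10≤12, 3·0+1·5=5≤8, objective 45.
No feasible integer point exceeds 54.

54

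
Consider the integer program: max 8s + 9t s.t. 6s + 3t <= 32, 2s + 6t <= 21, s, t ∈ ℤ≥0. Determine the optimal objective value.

(s,t)=(4,2): 6·4+3·2=30≤32, 2·4+6·2=20≤21, objective 50.
(s,t)=(3,2): 6·3+3·2=24≤32, 2·3+6·2=18≤21, objective 42.
No feasible integer point exceeds 50.

50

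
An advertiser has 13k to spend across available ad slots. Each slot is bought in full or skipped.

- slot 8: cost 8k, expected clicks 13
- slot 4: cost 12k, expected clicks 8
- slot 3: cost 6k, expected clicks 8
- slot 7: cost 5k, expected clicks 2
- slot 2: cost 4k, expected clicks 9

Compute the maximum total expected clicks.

Allowing fractional choices, the relaxed optimum would be about 23.3, but ad slots are indivisible.
slot 3 + slot 2: cost 6 + 4 = 10 ≤ 13, expected clicks 8 + 9 = 17.
slot 8 + slot 2: cost 8 + 4 = 12 ≤ 13, expected clicks 13 + 9 = 22.
slot 8 + slot 7: cost 8 + 5 = 13 ≤ 13, expected clicks 13 + 2 = 15.
Best is slot 8 and slot 2 with total expected clicks 22.

22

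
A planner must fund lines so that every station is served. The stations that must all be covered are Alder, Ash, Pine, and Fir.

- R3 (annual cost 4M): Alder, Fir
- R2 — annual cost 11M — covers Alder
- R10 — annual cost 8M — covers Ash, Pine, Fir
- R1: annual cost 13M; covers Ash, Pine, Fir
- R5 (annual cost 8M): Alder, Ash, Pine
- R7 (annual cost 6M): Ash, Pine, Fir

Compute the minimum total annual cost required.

Choose R3 and R7: together they cover Alder, Ash, Pine, Fir — every station.
Total annual cost: 4 + 6 = 10.
No cover costs less than 10.

10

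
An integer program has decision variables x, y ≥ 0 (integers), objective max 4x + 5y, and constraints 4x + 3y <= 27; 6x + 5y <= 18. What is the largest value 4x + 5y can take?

Relaxing integrality, the LP optimum is 18.00 at (x,y) = (0, 3.6), which is not an integer point.
(x,y)=(0,3): 4·0+3·3=9≤27, 6·0+5·3=15≤18, objective 15.
(x,y)=(1,2): 4·1+3·2=10≤27, 6·1+5·2=16≤18, objective 14.
(x,y)=(0,2): 4·0+3·2=6≤27, 6·0+5·2=10≤18, objective 10.
The best lattice point is (0,3), giving 15.

15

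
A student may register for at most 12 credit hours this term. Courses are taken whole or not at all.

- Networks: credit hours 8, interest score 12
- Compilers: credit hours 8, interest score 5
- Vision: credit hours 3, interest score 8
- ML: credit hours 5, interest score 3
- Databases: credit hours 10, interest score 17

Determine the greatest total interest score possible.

20

Allowing fractional choices, the relaxed optimum would be about 23.3, but courses are indivisible.
Compilers + Vision: credit hours 8 + 3 = 11 ≤ 12, interest score 5 + 8 = 13.
Networks + Vision: credit hours 8 + 3 = 11 ≤ 12, interest score 12 + 8 = 20.
Databases: credit hours 10 ≤ 12, interest score 17.
Best is Networks and Vision with total interest score 20.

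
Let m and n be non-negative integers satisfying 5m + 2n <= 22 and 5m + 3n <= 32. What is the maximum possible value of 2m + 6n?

(m,n)=(0,10): 5·0+2·10=20≤22, 5·0+3·10=30≤32, objective 60.
(m,n)=(0,9): 5·0+2·9=18≤22, 5·0+3·9=27≤32, objective 54.
Maximum is 60 at (m,n)=(0,10).

60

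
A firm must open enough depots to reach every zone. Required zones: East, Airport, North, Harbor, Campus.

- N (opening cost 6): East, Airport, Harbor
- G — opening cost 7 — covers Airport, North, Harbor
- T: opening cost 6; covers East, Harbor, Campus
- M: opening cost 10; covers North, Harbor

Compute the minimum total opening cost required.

13

The greedy cost-per-new-zone heuristic would pick N, T, and G for 19, but a cheaper cover exists.
Choose G and T: together they cover East, Airport, North, Harbor, Campus — every zone.
Total opening cost: 7 + 6 = 13.
No cover costs less than 13.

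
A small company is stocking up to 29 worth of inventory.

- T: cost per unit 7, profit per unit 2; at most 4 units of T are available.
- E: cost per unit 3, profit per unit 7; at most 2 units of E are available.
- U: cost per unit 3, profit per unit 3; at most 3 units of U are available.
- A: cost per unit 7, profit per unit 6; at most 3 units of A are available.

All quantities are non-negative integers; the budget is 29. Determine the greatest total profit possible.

Take 2×E, 3×U, and 2×A: cost 29 ≤ 29, profit 2·7 + 3·3 + 2·6 = 35.
E has the best ratio (7/3) and is taken to its limit of 2; remaining capacity is filled optimally with the others.

35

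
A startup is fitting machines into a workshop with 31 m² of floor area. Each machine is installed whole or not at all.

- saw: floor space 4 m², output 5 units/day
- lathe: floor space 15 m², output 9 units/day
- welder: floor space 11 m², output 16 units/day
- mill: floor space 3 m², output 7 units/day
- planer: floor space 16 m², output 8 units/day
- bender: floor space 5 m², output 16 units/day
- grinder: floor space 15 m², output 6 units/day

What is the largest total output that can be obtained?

44

This is a 0-1 knapsack instance.
saw + welder + mill + bender: floor space 4 + 11 + 3 + 5 = 23 ≤ 31, output 5 + 16 + 7 + 16 = 44.
welder + mill + bender: floor space 11 + 3 + 5 = 19 ≤ 31, output 16 + 7 + 16 = 39.
lathe + welder + bender: floor space 15 + 11 + 5 = 31 ≤ 31, output 9 + 16 + 16 = 41.
Best is saw, welder, mill, and bender with total output 44.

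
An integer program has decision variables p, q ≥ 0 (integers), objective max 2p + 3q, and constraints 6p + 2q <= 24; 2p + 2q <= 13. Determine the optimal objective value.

18

Relaxing integrality, the LP optimum is 19.50 at (p,q) = (0, 6.5), which is not an integer point.
(p,q)=(0,6): 6·0+2·6=12≤24, 2·0+2·6=12≤13, objective 18.
(p,q)=(1,5): 6·1+2·5=16≤24, 2·1+2·5=12≤13, objective 17.
The best lattice point is (0,6), giving 18.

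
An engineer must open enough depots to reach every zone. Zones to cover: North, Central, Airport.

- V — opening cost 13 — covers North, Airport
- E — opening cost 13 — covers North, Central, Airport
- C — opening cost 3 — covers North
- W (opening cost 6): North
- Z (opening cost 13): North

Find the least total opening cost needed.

The greedy cost-per-new-zone heuristic would pick C and E for 16, but a cheaper cover exists.
E alone covers North, Central, Airport — every zone.
Total opening cost: 13.
No cover costs less than 13.

13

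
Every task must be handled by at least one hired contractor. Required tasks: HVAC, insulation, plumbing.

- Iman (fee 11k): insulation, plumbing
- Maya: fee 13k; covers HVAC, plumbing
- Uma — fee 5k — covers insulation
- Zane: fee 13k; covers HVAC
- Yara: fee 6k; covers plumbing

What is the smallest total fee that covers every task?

18

This is an integer covering problem.
The greedy cost-per-new-task heuristic would pick Uma, Yara, and Maya for 24, but a cheaper cover exists.
Choose Maya and Uma: together they cover HVAC, insulation, plumbing — every task.
Total fee: 13 + 5 = 18.
No cover costs less than 18.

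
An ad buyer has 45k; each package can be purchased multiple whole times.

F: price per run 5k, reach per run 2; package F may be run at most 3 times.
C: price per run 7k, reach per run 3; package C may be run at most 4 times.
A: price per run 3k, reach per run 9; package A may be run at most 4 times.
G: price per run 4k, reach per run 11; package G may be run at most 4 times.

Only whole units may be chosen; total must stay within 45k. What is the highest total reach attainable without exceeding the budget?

87

A has the best ratio (9/3); taking only A gives at most 4×9 = 36 (stopped by the supply cap of 4).
Mixing does better — 2×F, 1×C, 4×A, and 4×G: price 45 ≤ 45, reach 2·2 + 1·3 + 4·9 + 4·11 = 87.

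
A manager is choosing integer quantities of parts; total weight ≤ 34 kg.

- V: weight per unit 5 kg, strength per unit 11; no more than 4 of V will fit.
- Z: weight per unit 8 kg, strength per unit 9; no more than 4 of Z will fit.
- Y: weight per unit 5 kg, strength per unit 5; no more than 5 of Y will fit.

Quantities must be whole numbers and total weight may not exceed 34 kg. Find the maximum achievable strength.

4×V, 1×Z, and 1×Y: weight 33 ≤ 34, strength 4·11 + 1·9 + 1·5 = 58.
4×V and 2×Y: weight 30 ≤ 34, strength 4·11 + 2·5 = 54.
Best is 58.

58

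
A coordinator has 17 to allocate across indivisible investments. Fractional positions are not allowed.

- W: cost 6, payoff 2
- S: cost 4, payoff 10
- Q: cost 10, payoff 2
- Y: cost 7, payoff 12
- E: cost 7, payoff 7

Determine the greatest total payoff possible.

24

Allowing fractional choices, the relaxed optimum would be about 28.0, but investments are indivisible.
W + S + Y: cost 6 + 4 + 7 = 17 ≤ 17, payoff 2 + 10 + 12 = 24.
Y + E: cost 7 + 7 = 14 ≤ 17, payoff 12 + 7 = 19.
S + Y: cost 4 + 7 = 11 ≤ 17, payoff 10 + 12 = 22.
Best is W, S, and Y with total payoff 24.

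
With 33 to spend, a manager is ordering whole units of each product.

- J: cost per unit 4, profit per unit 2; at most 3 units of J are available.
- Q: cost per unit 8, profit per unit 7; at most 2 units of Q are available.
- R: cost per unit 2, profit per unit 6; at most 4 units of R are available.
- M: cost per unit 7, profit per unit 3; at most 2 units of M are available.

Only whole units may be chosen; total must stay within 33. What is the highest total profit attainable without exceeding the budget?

2×J, 2×Q, and 4×R: cost 32 ≤ 33, profit 2·2 + 2·7 + 4·6 = 42.
2×Q, 4×R, and 1×M: cost 31 ≤ 33, profit 2·7 + 4·6 + 1·3 = 41.
Best is 42.

42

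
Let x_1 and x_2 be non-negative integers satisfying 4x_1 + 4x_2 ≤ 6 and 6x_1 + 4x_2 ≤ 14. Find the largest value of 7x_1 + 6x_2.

7

Relaxing integrality, the LP optimum is 10.50 at (x_1,x_2) = (1.5, 0), which is not an integer point.
(x_1,x_2)=(1,0): 4·1+4·0=4≤6, 6·1+4·0=6≤14, objective 7.
(x_1,x_2)=(0,1): 4·0+4·1=4≤6, 6·0+4·1=4≤14, objective 6.
(x_1,x_2)=(0,0): 4·0+4·0=0≤6, 6·0+4·0=0≤14, objective 0.
No feasible integer point exceeds 7.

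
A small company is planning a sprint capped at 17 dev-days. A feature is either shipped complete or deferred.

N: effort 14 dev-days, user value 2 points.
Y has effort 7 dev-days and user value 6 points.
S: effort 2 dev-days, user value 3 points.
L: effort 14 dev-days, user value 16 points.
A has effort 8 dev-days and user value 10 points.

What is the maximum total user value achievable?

This is a 0-1 knapsack instance.
Take S and L: effort 2 + 14 = 16 ≤ 17, user value 3 + 16 = 19.
No feasible combination exceeds this.

19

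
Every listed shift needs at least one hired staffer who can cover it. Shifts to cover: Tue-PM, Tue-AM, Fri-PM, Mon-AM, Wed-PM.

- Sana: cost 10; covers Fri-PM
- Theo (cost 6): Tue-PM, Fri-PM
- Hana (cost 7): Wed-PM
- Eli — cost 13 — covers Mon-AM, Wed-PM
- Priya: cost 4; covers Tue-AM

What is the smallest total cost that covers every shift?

23

This is an integer covering problem.
Choose Theo, Eli, and Priya: together they cover Tue-PM, Tue-AM, Fri-PM, Mon-AM, Wed-PM — every shift.
Total cost: 6 + 13 + 4 = 23.
No cover costs less than 23.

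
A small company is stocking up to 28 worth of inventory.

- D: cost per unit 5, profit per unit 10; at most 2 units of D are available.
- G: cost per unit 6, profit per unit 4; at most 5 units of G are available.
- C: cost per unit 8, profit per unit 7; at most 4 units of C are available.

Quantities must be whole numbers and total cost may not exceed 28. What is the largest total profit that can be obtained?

34

D has the best ratio (10/5); taking only D gives at most 2×10 = 20 (stopped by the supply cap of 2).
Mixing does better — 2×D and 2×C: cost 26 ≤ 28, profit 2·10 + 2·7 = 34.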